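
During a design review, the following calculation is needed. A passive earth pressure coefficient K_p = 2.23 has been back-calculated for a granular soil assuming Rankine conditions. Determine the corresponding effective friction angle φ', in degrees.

22.4°

K_p = (1+sin φ)/(1−sin φ) ⇒ sin φ = (K_p − 1)/(K_p + 1) = 0.3808.
φ = arcsin(0.3808) = 22.38°.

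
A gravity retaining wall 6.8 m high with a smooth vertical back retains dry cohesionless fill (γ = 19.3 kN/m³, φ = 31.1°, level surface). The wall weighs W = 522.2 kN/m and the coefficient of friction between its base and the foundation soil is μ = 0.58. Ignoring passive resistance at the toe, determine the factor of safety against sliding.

K_a = tan²(45° − 31.1°/2) = 0.3188.
P_a = ½K_aγH² = 0.5×0.3188×19.3×6.8² = 142.3 kN/m, acting at H/3 = 2.267 m above the base.
FS_sliding = μW / P_a = 0.58×522.2 / 142.3 = 2.129.

2.13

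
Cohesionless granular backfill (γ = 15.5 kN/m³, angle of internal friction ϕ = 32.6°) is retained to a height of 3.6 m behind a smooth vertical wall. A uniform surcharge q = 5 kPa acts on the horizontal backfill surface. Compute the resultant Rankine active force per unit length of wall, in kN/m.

K_a = tan²(45° − φ/2) = 0.2997.
Soil triangle: ½ K_a γ H² = 0.5×0.2997×15.5×3.6² = 30.11 kN/m.
Surcharge rectangle: K_a q H = 0.2997×5×3.6 = 5.395 kN/m.
Total = 30.11 + 5.395 = 35.50 kN/m.

35.5 kN/m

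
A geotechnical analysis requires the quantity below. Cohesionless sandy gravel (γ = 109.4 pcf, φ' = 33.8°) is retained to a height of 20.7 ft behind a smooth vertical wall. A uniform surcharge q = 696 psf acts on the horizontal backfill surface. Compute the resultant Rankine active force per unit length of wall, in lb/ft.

10800 lb/ft

K_a = tan²(45° − φ/2) = 0.2851.
Soil triangle: ½ K_a γ H² = 0.5×0.2851×109.4×20.7² = 6682 lb/ft.
Surcharge rectangle: K_a q H = 0.2851×696×20.7 = 4108 lb/ft.
Total = 6682 + 4108 = 10790 lb/ft.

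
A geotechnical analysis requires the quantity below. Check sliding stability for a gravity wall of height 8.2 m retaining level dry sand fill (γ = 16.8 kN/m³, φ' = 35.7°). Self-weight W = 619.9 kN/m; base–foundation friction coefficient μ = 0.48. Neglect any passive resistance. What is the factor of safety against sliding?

2.00

K_a = tan²(45° − 35.7°/2) = 0.2630.
P_a = ½K_aγH² = 0.5×0.2630×16.8×8.2² = 148.5 kN/m, acting at H/3 = 2.733 m above the base.
FS_sliding = μW / P_a = 0.48×619.9 / 148.5 = 2.003.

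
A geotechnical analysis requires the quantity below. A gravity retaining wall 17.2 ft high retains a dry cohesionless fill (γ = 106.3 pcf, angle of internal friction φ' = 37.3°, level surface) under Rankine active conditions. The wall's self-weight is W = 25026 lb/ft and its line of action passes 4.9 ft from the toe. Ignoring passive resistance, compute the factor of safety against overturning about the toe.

K_a = tan²(45° − 37.3°/2) = 0.2453.
P_a = ½K_aγH² = 0.5×0.2453×106.3×17.2² = 3858 lb/ft, acting at H/3 = 5.733 ft above the base.
Overturning moment M_o = P_a × H/3 = 3858 × 5.733 = 22120.
Resisting moment M_r = W × 4.9 = 25026 × 4.9 = 122600.
FS_overturning = M_r/M_o = 122600/22120 = 5.544.

5.54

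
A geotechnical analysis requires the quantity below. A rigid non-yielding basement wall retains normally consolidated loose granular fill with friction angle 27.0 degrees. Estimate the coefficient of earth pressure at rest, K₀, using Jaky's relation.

K₀ = 1 − sin φ' = 1 − sin 27.0° = 0.5460.

0.546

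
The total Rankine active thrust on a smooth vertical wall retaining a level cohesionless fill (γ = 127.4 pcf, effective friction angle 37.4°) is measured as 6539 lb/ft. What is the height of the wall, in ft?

K_a = 0.2443. P_a = ½ K_a γ H² ⇒ H = √(2P_a/(K_a γ)).
H = √(2×6539/(0.2443×127.4)) = 20.50 ft.

20.5 ft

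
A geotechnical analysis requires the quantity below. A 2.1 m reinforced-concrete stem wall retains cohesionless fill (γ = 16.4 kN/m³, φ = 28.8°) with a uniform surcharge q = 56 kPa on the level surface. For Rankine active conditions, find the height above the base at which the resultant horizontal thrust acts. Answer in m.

0.968 m

K_a = 0.3498.
Triangular part P₁ = ½K_aγH² = 12.65 at H/3 = 0.7000 m; rectangular part P₂ = K_a q H = 41.13 at H/2 = 1.050 m.
ȳ = (P₁·0.7000 + P₂·1.050)/(P₁+P₂) = 0.9677 m.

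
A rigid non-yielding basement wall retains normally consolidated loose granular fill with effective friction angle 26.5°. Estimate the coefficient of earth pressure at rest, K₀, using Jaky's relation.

0.554

K₀ = 1 − sin φ' = 1 − sin 26.5° = 0.5538.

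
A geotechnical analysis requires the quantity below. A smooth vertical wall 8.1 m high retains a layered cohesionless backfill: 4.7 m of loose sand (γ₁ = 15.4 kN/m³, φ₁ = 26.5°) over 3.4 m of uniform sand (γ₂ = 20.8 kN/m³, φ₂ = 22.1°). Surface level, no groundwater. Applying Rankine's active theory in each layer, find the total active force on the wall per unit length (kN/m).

K_a1 = tan²(45°−26.5°/2) = 0.3829; K_a2 = tan²(45°−22.1°/2) = 0.4533.
Layer 1: σ at base = K_a1 γ₁ h₁ = 27.72 kPa; P₁ = ½×27.72×4.7 = 65.13.
Layer 2: σ_v at top = γ₁h₁ = 72.38; σ_h top = K_a2×72.38 = 32.81; σ_h base = K_a2×(72.38+20.8×3.4) = 64.86.
P₂ = ½(32.81+64.86)×3.4 = 166.0. Total P_a = 65.13+166.0 = 231.2 kN/m.

231 kN/m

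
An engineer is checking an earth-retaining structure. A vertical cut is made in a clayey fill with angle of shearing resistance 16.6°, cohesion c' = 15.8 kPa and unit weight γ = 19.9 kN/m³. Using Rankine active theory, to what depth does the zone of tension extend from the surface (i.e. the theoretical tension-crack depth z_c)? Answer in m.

2.13 m

K_a = tan²(45° − 16.6°/2) = 0.5556; √K_a = 0.7454.
The active pressure is zero where K_a γ z = 2c√K_a, so z_c = 2c/(γ√K_a) = 2×15.8/(19.9×0.7454) = 2.130 m.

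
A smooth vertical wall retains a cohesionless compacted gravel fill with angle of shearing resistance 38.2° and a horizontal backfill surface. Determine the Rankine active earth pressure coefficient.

K_a = (1 − sin φ)/(1 + sin φ) = (1 − sin 38.2°)/(1 + sin 38.2°) = 0.2358.

0.236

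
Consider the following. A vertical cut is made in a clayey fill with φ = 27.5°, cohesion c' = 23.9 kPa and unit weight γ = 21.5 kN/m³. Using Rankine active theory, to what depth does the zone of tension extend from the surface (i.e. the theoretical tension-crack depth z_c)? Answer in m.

K_a = tan²(45° − 27.5°/2) = 0.3682; √K_a = 0.6068.
The active pressure is zero where K_a γ z = 2c√K_a, so z_c = 2c/(γ√K_a) = 2×23.9/(21.5×0.6068) = 3.664 m.

3.66 m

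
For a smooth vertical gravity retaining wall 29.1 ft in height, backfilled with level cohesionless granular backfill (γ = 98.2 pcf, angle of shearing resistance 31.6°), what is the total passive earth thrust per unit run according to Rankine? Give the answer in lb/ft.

K_p = tan²(45° + φ/2) = 3.202.
P_p = ½ K_p γ H² = 0.5 × 3.202 × 98.2 × 29.1² = 133100 lb/ft.

133000 lb/ft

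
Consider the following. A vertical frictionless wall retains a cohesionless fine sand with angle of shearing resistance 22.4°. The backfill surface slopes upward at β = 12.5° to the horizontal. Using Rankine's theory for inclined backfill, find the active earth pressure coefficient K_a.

K_a = cos β · (cos β − √(cos²β − cos²φ)) / (cos β + √(cos²β − cos²φ)).
cos β = 0.9763, cos φ = 0.9245, √(cos²β − cos²φ) = 0.3136.
K_a = 0.9763 × (0.9763 − 0.3136)/(0.9763 + 0.3136) = 0.5015.

0.502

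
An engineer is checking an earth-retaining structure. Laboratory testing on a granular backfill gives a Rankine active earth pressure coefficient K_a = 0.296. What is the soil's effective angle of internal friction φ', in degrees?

K_a = tan²(45° − φ/2) ⇒ 45° − φ/2 = arctan(√0.296) = 28.55°.
φ = 2(45° − 28.55°) = 32.90°.

32.9°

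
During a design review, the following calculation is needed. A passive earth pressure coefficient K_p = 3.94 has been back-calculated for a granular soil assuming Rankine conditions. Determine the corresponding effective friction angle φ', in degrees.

36.5°

K_p = (1+sin φ)/(1−sin φ) ⇒ sin φ = (K_p − 1)/(K_p + 1) = 0.5951.
φ = arcsin(0.5951) = 36.52°.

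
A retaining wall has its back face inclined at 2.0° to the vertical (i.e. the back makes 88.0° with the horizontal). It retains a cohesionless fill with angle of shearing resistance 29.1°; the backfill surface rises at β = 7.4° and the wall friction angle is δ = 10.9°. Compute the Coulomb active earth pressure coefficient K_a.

K_a = sin²(α+φ) / [sin²α · sin(α−δ) · (1 + √{sin(φ+δ)sin(φ−β) / (sin(α−δ)sin(α+β))})²].
With α = 88.0°, φ = 29.1°, δ = 10.9°, β = 7.4°: K_a = 0.3643.

0.364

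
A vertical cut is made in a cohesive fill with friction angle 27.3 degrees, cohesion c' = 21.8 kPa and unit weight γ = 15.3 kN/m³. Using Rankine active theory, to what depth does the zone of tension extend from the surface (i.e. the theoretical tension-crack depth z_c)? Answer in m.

4.68 m

K_a = tan²(45° − 27.3°/2) = 0.3711; √K_a = 0.6092.
The active pressure is zero where K_a γ z = 2c√K_a, so z_c = 2c/(γ√K_a) = 2×21.8/(15.3×0.6092) = 4.678 m.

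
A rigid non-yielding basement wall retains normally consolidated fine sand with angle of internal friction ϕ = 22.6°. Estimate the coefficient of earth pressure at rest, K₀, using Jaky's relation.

0.616

K₀ = 1 − sin φ' = 1 − sin 22.6° = 0.6157.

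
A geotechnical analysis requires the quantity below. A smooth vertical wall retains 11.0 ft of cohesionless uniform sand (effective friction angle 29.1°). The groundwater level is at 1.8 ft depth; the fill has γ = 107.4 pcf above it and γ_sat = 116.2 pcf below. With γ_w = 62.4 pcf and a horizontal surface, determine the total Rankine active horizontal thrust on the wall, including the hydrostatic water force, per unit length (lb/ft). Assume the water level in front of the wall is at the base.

K_a = tan²(45° − φ/2) = 0.3456.
γ' = 116.2 − 62.4 = 53.80 pcf. Depth below WT = 9.2 ft.
σ'_h at WT = K_a γ d_w = 66.81 psf; at base = 66.81 + K_a γ' × 9.2 = 237.9 psf.
P₁ (0–1.8 ft) = ½×66.81×1.8 = 60.13. P₂ (1.8–11.0 ft) = ½(66.81+237.9)×9.2 = 1401.
P_w = ½ γ_w h₂² = 0.5×62.4×9.2² = 2641. Total = 60.13+1401+2641 = 4102 lb/ft.

4100 lb/ft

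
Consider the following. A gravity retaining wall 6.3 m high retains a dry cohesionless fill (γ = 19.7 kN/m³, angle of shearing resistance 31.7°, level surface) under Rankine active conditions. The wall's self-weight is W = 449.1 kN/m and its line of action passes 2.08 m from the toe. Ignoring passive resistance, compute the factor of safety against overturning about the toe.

K_a = tan²(45° − 31.7°/2) = 0.3111.
P_a = ½K_aγH² = 0.5×0.3111×19.7×6.3² = 121.6 kN/m, acting at H/3 = 2.100 m above the base.
Overturning moment M_o = P_a × H/3 = 121.6 × 2.100 = 255.4.
Resisting moment M_r = W × 2.08 = 449.1 × 2.08 = 934.1.
FS_overturning = M_r/M_o = 934.1/255.4 = 3.658.

3.66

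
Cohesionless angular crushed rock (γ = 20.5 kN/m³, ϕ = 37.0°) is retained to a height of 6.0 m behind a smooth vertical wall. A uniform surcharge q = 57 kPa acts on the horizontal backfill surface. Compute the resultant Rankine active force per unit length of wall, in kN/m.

K_a = tan²(45° − φ/2) = 0.2486.
Soil triangle: ½ K_a γ H² = 0.5×0.2486×20.5×6.0² = 91.73 kN/m.
Surcharge rectangle: K_a q H = 0.2486×57×6.0 = 85.02 kN/m.
Total = 91.73 + 85.02 = 176.7 kN/m.

177 kN/m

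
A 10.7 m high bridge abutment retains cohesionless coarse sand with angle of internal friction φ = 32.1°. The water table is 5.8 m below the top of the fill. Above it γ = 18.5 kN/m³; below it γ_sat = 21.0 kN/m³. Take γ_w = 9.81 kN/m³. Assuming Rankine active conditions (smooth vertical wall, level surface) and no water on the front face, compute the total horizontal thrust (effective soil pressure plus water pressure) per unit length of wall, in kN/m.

K_a = tan²(45° − φ/2) = 0.3060.
γ' = 21.0 − 9.81 = 11.19 kN/m³. Depth below WT = 4.9 m.
σ'_h at WT = K_a γ d_w = 32.83 kPa; at base = 32.83 + K_a γ' × 4.9 = 49.61 kPa.
P₁ (0–5.8 m) = ½×32.83×5.8 = 95.22. P₂ (5.8–10.7 m) = ½(32.83+49.61)×4.9 = 202.0.
P_w = ½ γ_w h₂² = 0.5×9.81×4.9² = 117.8. Total = 95.22+202.0+117.8 = 415.0 kN/m.

415 kN/m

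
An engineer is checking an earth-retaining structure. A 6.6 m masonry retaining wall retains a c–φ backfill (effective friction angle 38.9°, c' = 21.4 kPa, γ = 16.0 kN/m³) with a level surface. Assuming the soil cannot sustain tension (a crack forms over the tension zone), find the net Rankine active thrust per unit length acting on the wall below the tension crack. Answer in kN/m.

K_a = 0.2285; √K_a = 0.4780.
Tension-crack depth z_c = 2c/(γ√K_a) = 2×21.4/(16.0×0.4780) = 5.596 m.
σ_a at base = K_a γ H − 2c√K_a = 0.2285×16.0×6.6 − 2×21.4×0.4780 = 3.672 kPa.
P_a = ½ × 3.672 × (H − z_c) = 0.5×3.672×1.004 = 1.844 kN/m.

1.84 kN/m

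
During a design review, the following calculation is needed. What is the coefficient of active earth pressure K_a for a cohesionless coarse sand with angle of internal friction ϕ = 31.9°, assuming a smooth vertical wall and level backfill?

K_a = tan²(45° − φ/2) = tan²(29.05°) = 0.3085.

0.309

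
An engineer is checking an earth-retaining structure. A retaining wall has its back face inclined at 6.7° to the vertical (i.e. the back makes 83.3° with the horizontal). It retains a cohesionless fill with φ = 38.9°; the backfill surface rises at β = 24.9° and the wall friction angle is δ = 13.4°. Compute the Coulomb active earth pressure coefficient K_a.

0.361

K_a = sin²(α+φ) / [sin²α · sin(α−δ) · (1 + √{sin(φ+δ)sin(φ−β) / (sin(α−δ)sin(α+β))})²].
With α = 83.3°, φ = 38.9°, δ = 13.4°, β = 24.9°: K_a = 0.3611.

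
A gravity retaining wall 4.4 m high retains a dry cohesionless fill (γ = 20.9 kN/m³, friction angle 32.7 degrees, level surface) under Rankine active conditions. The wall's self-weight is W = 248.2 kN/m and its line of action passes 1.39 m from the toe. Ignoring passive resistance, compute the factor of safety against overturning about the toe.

3.90

K_a = tan²(45° − 32.7°/2) = 0.2985.
P_a = ½K_aγH² = 0.5×0.2985×20.9×4.4² = 60.39 kN/m, acting at H/3 = 1.467 m above the base.
Overturning moment M_o = P_a × H/3 = 60.39 × 1.467 = 88.57.
Resisting moment M_r = W × 1.39 = 248.2 × 1.39 = 345.0.
FS_overturning = M_r/M_o = 345.0/88.57 = 3.895.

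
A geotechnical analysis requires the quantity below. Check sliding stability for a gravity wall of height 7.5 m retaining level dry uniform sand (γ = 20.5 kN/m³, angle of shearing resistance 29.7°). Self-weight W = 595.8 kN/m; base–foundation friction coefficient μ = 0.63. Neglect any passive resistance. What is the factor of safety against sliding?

K_a = tan²(45° − 29.7°/2) = 0.3374.
P_a = ½K_aγH² = 0.5×0.3374×20.5×7.5² = 194.5 kN/m, acting at H/3 = 2.500 m above the base.
FS_sliding = μW / P_a = 0.63×595.8 / 194.5 = 1.930.

1.93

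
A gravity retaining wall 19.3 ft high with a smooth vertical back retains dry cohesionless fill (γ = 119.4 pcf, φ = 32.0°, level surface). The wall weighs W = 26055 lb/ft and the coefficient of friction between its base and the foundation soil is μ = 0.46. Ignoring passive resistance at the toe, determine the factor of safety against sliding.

K_a = tan²(45° − 32.0°/2) = 0.3073.
P_a = ½K_aγH² = 0.5×0.3073×119.4×19.3² = 6833 lb/ft, acting at H/3 = 6.433 ft above the base.
FS_sliding = μW / P_a = 0.46×26055 / 6833 = 1.754.

1.75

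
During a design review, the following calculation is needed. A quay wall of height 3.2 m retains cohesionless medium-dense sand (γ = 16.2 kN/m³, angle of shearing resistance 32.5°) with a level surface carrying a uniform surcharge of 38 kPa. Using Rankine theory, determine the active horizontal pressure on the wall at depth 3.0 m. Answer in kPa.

26.1 kPa

K_a = (1 − sin φ)/(1 + sin φ) = 0.3010.
σ_v = γz + q = 16.2 × 3.0 + 38 = 86.60 kPa.
σ_h = K_a σ_v = 0.3010 × 86.60 = 26.07 kPa.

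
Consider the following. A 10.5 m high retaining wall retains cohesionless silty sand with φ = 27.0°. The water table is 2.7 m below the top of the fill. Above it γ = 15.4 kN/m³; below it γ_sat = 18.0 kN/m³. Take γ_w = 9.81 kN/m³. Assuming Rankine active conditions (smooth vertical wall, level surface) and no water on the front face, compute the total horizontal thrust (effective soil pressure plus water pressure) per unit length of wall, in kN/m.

535 kN/m

K_a = tan²(45° − φ/2) = 0.3755.
γ' = 18.0 − 9.81 = 8.190 kN/m³. Depth below WT = 7.8 m.
σ'_h at WT = K_a γ d_w = 15.61 kPa; at base = 15.61 + K_a γ' × 7.8 = 39.60 kPa.
P₁ (0–2.7 m) = ½×15.61×2.7 = 21.08. P₂ (2.7–10.5 m) = ½(15.61+39.60)×7.8 = 215.3.
P_w = ½ γ_w h₂² = 0.5×9.81×7.8² = 298.4. Total = 21.08+215.3+298.4 = 534.8 kN/m.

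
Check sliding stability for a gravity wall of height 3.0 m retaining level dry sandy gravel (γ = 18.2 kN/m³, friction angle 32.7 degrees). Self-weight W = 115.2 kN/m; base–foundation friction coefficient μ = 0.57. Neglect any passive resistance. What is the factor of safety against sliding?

2.69

K_a = tan²(45° − 32.7°/2) = 0.2985.
P_a = ½K_aγH² = 0.5×0.2985×18.2×3.0² = 24.45 kN/m, acting at H/3 = 1.000 m above the base.
FS_sliding = μW / P_a = 0.57×115.2 / 24.45 = 2.686.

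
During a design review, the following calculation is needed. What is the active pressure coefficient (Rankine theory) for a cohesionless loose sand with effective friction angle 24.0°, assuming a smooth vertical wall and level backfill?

K_a = tan²(45° − φ/2) = tan²(33.00°) = 0.4217.

0.422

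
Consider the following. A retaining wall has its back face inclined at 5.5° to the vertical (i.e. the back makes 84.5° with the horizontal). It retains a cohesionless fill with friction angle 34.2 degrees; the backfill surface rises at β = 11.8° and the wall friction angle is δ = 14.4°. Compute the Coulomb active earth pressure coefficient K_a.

0.342

K_a = sin²(α+φ) / [sin²α · sin(α−δ) · (1 + √{sin(φ+δ)sin(φ−β) / (sin(α−δ)sin(α+β))})²].
With α = 84.5°, φ = 34.2°, δ = 14.4°, β = 11.8°: K_a = 0.3424.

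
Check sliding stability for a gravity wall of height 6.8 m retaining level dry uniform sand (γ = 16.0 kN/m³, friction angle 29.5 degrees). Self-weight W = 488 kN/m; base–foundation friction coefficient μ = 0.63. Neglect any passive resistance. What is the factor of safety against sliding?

K_a = tan²(45° − 29.5°/2) = 0.3401.
P_a = ½K_aγH² = 0.5×0.3401×16.0×6.8² = 125.8 kN/m, acting at H/3 = 2.267 m above the base.
FS_sliding = μW / P_a = 0.63×488 / 125.8 = 2.444.

2.44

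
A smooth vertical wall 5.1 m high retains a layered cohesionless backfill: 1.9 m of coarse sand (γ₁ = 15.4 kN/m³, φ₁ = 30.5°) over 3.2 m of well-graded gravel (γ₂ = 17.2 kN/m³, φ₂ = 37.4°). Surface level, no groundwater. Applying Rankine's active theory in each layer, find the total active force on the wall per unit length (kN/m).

53.5 kN/m

K_a1 = tan²(45°−30.5°/2) = 0.3267; K_a2 = tan²(45°−37.4°/2) = 0.2443.
Layer 1: σ at base = K_a1 γ₁ h₁ = 9.558 kPa; P₁ = ½×9.558×1.9 = 9.080.
Layer 2: σ_v at top = γ₁h₁ = 29.26; σ_h top = K_a2×29.26 = 7.147; σ_h base = K_a2×(29.26+17.2×3.2) = 20.59.
P₂ = ½(7.147+20.59)×3.2 = 44.38. Total P_a = 9.080+44.38 = 53.46 kN/m.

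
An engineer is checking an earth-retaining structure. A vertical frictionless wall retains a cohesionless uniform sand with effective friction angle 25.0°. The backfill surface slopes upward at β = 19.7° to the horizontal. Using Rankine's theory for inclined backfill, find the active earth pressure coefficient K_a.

0.540

K_a = cos β · (cos β − √(cos²β − cos²φ)) / (cos β + √(cos²β − cos²φ)).
cos β = 0.9415, cos φ = 0.9063, √(cos²β − cos²φ) = 0.2549.
K_a = 0.9415 × (0.9415 − 0.2549)/(0.9415 + 0.2549) = 0.5403.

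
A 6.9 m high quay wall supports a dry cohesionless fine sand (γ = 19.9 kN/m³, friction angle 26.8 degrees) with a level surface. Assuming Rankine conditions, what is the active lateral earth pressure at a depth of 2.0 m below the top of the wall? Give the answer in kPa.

K_a = (1 − sin φ)/(1 + sin φ) = 0.3785.
σ_h = K_a γ z = 0.3785 × 19.9 × 2.0 = 15.06 kPa.

15.1 kPa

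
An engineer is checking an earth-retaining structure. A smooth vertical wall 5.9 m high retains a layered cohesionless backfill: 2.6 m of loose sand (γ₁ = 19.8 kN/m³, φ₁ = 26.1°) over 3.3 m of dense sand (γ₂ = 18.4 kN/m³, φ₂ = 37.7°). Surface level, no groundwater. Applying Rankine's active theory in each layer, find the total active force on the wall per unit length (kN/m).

K_a1 = tan²(45°−26.1°/2) = 0.3889; K_a2 = tan²(45°−37.7°/2) = 0.2411.
Layer 1: σ at base = K_a1 γ₁ h₁ = 20.02 kPa; P₁ = ½×20.02×2.6 = 26.03.
Layer 2: σ_v at top = γ₁h₁ = 51.48; σ_h top = K_a2×51.48 = 12.41; σ_h base = K_a2×(51.48+18.4×3.3) = 27.05.
P₂ = ½(12.41+27.05)×3.3 = 65.10. Total P_a = 26.03+65.10 = 91.13 kN/m.

91.1 kN/m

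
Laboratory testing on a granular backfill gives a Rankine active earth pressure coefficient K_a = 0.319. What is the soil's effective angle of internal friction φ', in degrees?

K_a = tan²(45° − φ/2) ⇒ 45° − φ/2 = arctan(√0.319) = 29.46°.
φ = 2(45° − 29.46°) = 31.08°.

31.1°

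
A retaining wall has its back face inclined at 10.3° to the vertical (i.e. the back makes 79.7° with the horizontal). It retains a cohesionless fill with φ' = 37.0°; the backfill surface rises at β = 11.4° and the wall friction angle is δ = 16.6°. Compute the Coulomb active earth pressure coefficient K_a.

K_a = sin²(α+φ) / [sin²α · sin(α−δ) · (1 + √{sin(φ+δ)sin(φ−β) / (sin(α−δ)sin(α+β))})²].
With α = 79.7°, φ = 37.0°, δ = 16.6°, β = 11.4°: K_a = 0.3503.

0.350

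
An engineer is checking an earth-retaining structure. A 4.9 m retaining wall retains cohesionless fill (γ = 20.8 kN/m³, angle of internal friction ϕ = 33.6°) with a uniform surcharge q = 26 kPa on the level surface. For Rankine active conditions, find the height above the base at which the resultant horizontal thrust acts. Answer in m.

1.91 m

K_a = 0.2875.
Triangular part P₁ = ½K_aγH² = 71.79 at H/3 = 1.633 m; rectangular part P₂ = K_a q H = 36.63 at H/2 = 2.450 m.
ȳ = (P₁·1.633 + P₂·2.450)/(P₁+P₂) = 1.909 m.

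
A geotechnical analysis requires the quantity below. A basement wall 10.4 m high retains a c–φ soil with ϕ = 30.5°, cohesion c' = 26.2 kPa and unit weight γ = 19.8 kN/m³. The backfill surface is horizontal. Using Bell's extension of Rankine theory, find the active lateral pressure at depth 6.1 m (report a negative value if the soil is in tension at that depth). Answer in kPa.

9.51 kPa

K_a = (1 − sin φ)/(1 + sin φ) = 0.3267.
σ_a = K_a γ z − 2c√K_a = 0.3267×19.8×6.1 − 2×26.2×0.5715 = 9.506 kPa.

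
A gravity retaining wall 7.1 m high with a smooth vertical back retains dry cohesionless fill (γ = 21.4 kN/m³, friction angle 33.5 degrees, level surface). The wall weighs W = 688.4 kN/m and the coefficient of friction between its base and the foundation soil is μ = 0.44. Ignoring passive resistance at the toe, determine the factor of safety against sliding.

1.95

K_a = tan²(45° − 33.5°/2) = 0.2887.
P_a = ½K_aγH² = 0.5×0.2887×21.4×7.1² = 155.7 kN/m, acting at H/3 = 2.367 m above the base.
FS_sliding = μW / P_a = 0.44×688.4 / 155.7 = 1.945.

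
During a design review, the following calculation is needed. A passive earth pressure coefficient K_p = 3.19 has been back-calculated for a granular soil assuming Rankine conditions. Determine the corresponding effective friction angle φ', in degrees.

31.5°

K_p = (1+sin φ)/(1−sin φ) ⇒ sin φ = (K_p − 1)/(K_p + 1) = 0.5227.
φ = arcsin(0.5227) = 31.51°.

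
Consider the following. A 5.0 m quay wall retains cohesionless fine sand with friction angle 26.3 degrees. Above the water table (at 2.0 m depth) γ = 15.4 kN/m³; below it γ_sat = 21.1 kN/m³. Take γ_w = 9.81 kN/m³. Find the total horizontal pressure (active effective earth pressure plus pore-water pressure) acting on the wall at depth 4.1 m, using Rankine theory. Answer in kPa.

K_a = (1 − sin φ)/(1 + sin φ) = 0.3859.
γ' = 21.1 − 9.81 = 11.29 kN/m³.
Effective vertical stress at 4.1 m: σ'_v = 15.4×2.0 + 11.29×2.10 = 54.51 kPa.
σ'_h = K_a σ'_v = 0.3859 × 54.51 = 21.04 kPa; u = γ_w × 2.10 = 20.60 kPa.
Total σ_h = 21.04 + 20.60 = 41.64 kPa.

41.6 kPa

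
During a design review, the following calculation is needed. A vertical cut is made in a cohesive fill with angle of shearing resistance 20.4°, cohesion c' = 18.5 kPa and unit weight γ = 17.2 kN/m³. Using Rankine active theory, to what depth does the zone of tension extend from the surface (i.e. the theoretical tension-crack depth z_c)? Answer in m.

K_a = tan²(45° − 20.4°/2) = 0.4831; √K_a = 0.6950.
The active pressure is zero where K_a γ z = 2c√K_a, so z_c = 2c/(γ√K_a) = 2×18.5/(17.2×0.6950) = 3.095 m.

3.10 m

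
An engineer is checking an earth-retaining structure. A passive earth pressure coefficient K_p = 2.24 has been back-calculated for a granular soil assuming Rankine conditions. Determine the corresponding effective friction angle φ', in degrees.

22.5°

K_p = (1+sin φ)/(1−sin φ) ⇒ sin φ = (K_p − 1)/(K_p + 1) = 0.3827.
φ = arcsin(0.3827) = 22.50°.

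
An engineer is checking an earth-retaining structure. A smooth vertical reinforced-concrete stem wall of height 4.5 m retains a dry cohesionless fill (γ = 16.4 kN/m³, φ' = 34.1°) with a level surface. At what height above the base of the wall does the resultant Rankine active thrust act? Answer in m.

1.50 m

K_a = 0.2815.
The pressure distribution is triangular, so the resultant acts at H/3 above the base = 4.5/3 = 1.500 m.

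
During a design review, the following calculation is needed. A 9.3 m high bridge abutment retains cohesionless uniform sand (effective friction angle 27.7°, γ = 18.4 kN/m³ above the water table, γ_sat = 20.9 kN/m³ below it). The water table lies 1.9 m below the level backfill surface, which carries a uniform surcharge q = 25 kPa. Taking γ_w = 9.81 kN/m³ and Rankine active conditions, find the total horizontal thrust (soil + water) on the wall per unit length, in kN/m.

571 kN/m

K_a = tan²(45° − φ/2) = 0.3653.
γ' = 20.9 − 9.81 = 11.09 kN/m³. h₂ = H − d_w = 7.4 m.
σ'_h: at surface K_a·q = 9.133; at WT K_a(q+γd_w) = 21.91; at base K_a(q+γd_w+γ'h₂) = 51.89 kPa.
P₁ = ½(9.133+21.91)×1.9 = 29.49; P₂ = ½(21.91+51.89)×7.4 = 273.0; P_w = ½γ_w h₂² = 268.6.
Total = 29.49+273.0+268.6 = 571.1 kN/m.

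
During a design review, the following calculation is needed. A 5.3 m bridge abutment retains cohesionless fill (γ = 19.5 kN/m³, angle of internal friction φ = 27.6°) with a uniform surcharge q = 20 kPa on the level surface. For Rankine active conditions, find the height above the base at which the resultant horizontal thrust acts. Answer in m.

K_a = 0.3668.
Triangular part P₁ = ½K_aγH² = 100.5 at H/3 = 1.767 m; rectangular part P₂ = K_a q H = 38.88 at H/2 = 2.650 m.
ȳ = (P₁·1.767 + P₂·2.650)/(P₁+P₂) = 2.013 m.

2.01 m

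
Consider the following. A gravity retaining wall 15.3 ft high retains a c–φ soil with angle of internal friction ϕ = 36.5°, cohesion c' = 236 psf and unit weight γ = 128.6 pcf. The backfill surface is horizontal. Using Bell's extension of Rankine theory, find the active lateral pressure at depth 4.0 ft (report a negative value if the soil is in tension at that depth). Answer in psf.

-107 psf

K_a = (1 − sin φ)/(1 + sin φ) = 0.2541.
σ_a = K_a γ z − 2c√K_a = 0.2541×128.6×4.0 − 2×236×0.5040 = -107.2 psf.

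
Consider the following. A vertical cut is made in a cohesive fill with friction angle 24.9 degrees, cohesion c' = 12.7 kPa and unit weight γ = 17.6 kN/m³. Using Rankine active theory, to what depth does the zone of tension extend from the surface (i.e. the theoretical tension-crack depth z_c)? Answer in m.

K_a = tan²(45° − 24.9°/2) = 0.4074; √K_a = 0.6383.
The active pressure is zero where K_a γ z = 2c√K_a, so z_c = 2c/(γ√K_a) = 2×12.7/(17.6×0.6383) = 2.261 m.

2.26 m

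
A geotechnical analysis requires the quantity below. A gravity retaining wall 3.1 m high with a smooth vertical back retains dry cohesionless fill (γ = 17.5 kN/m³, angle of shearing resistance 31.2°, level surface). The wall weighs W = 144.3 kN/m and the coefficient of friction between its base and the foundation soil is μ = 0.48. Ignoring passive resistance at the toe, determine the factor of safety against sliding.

2.59

K_a = tan²(45° − 31.2°/2) = 0.3175.
P_a = ½K_aγH² = 0.5×0.3175×17.5×3.1² = 26.70 kN/m, acting at H/3 = 1.033 m above the base.
FS_sliding = μW / P_a = 0.48×144.3 / 26.70 = 2.594.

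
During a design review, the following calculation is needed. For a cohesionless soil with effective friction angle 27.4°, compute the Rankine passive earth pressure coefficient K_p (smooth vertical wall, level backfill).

K_p = (1 + sin φ)/(1 − sin φ) = tan²(45° + 27.4°/2) = 2.705.

2.71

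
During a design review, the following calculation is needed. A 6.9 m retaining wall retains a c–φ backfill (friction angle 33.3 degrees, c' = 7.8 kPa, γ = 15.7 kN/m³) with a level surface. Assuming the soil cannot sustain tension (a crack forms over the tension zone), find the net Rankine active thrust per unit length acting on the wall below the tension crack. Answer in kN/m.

58.5 kN/m

K_a = 0.2911; √K_a = 0.5396.
Tension-crack depth z_c = 2c/(γ√K_a) = 2×7.8/(15.7×0.5396) = 1.842 m.
σ_a at base = K_a γ H − 2c√K_a = 0.2911×15.7×6.9 − 2×7.8×0.5396 = 23.12 kPa.
P_a = ½ × 23.12 × (H − z_c) = 0.5×23.12×5.058 = 58.48 kN/m.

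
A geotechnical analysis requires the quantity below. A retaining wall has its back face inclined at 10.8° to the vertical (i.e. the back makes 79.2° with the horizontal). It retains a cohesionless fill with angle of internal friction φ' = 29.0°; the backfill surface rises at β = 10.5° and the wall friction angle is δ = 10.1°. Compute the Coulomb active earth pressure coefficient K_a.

0.468

K_a = sin²(α+φ) / [sin²α · sin(α−δ) · (1 + √{sin(φ+δ)sin(φ−β) / (sin(α−δ)sin(α+β))})²].
With α = 79.2°, φ = 29.0°, δ = 10.1°, β = 10.5°: K_a = 0.4679.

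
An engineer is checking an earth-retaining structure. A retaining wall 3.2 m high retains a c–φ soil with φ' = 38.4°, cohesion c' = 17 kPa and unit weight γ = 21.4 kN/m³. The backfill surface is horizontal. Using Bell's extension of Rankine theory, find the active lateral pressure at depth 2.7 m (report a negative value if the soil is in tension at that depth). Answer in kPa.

-2.93 kPa

K_a = (1 − sin φ)/(1 + sin φ) = 0.2337.
σ_a = K_a γ z − 2c√K_a = 0.2337×21.4×2.7 − 2×17×0.4834 = -2.933 kPa.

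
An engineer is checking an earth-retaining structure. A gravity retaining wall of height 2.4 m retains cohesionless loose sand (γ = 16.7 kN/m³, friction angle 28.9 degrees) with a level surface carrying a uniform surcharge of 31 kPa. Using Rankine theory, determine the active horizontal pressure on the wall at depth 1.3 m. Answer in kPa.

18.4 kPa

K_a = (1 − sin φ)/(1 + sin φ) = 0.3484.
σ_v = γz + q = 16.7 × 1.3 + 31 = 52.71 kPa.
σ_h = K_a σ_v = 0.3484 × 52.71 = 18.36 kPa.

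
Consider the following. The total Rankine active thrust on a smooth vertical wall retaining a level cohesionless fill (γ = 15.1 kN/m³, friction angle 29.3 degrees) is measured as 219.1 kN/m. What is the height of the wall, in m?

K_a = 0.3428. P_a = ½ K_a γ H² ⇒ H = √(2P_a/(K_a γ)).
H = √(2×219.1/(0.3428×15.1)) = 9.200 m.

9.20 m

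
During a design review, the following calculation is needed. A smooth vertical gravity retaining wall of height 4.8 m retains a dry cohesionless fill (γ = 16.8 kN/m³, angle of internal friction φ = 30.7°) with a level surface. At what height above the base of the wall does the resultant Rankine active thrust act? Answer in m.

1.60 m

K_a = 0.3240.
The pressure distribution is triangular, so the resultant acts at H/3 above the base = 4.8/3 = 1.600 m.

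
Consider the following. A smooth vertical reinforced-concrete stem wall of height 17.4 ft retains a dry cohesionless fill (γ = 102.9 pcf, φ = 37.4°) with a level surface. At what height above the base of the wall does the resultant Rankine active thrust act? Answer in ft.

K_a = 0.2443.
The pressure distribution is triangular, so the resultant acts at H/3 above the base = 17.4/3 = 5.800 ft.

5.80 ft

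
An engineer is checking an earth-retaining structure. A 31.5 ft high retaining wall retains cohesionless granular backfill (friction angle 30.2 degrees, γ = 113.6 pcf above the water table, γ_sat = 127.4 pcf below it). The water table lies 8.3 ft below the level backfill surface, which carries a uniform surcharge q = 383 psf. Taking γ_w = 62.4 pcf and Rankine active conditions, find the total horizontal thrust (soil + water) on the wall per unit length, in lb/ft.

35100 lb/ft

K_a = tan²(45° − φ/2) = 0.3307.
γ' = 127.4 − 62.4 = 65.00 pcf. h₂ = H − d_w = 23.2 ft.
σ'_h: at surface K_a·q = 126.6; at WT K_a(q+γd_w) = 438.4; at base K_a(q+γd_w+γ'h₂) = 937.0 psf.
P₁ = ½(126.6+438.4)×8.3 = 2345; P₂ = ½(438.4+937.0)×23.2 = 15960; P_w = ½γ_w h₂² = 16790.
Total = 2345+15960+16790 = 35090 lb/ft.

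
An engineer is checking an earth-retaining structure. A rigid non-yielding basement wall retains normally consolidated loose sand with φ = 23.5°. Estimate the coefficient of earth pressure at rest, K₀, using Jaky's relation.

0.601

K₀ = 1 − sin φ' = 1 − sin 23.5° = 0.6013.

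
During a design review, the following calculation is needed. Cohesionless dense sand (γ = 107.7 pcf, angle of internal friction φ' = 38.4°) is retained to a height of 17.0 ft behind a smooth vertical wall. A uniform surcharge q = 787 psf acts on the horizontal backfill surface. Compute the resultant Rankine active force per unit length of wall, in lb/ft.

K_a = tan²(45° − φ/2) = 0.2337.
Soil triangle: ½ K_a γ H² = 0.5×0.2337×107.7×17.0² = 3637 lb/ft.
Surcharge rectangle: K_a q H = 0.2337×787×17.0 = 3127 lb/ft.
Total = 3637 + 3127 = 6763 lb/ft.

6760 lb/ft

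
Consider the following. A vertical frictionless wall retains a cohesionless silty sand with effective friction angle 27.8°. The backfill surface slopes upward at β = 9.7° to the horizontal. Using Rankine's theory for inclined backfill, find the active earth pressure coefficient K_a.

K_a = cos β · (cos β − √(cos²β − cos²φ)) / (cos β + √(cos²β − cos²φ)).
cos β = 0.9857, cos φ = 0.8846, √(cos²β − cos²φ) = 0.4349.
K_a = 0.9857 × (0.9857 − 0.4349)/(0.9857 + 0.4349) = 0.3822.

0.382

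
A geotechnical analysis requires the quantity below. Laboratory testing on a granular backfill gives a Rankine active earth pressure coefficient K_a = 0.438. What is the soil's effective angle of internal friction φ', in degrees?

K_a = tan²(45° − φ/2) ⇒ 45° − φ/2 = arctan(√0.438) = 33.50°.
φ = 2(45° − 33.50°) = 23.01°.

23.0°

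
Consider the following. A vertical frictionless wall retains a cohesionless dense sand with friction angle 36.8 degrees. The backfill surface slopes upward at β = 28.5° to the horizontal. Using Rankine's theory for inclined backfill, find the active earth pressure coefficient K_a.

0.366

K_a = cos β · (cos β − √(cos²β − cos²φ)) / (cos β + √(cos²β − cos²φ)).
cos β = 0.8788, cos φ = 0.8007, √(cos²β − cos²φ) = 0.3621.
K_a = 0.8788 × (0.8788 − 0.3621)/(0.8788 + 0.3621) = 0.3659.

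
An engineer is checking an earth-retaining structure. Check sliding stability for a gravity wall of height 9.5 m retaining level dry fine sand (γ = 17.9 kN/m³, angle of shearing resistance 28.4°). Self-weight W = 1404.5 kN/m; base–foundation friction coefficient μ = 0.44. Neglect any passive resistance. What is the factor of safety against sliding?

2.15

K_a = tan²(45° − 28.4°/2) = 0.3554.
P_a = ½K_aγH² = 0.5×0.3554×17.9×9.5² = 287.0 kN/m, acting at H/3 = 3.167 m above the base.
FS_sliding = μW / P_a = 0.44×1404.5 / 287.0 = 2.153.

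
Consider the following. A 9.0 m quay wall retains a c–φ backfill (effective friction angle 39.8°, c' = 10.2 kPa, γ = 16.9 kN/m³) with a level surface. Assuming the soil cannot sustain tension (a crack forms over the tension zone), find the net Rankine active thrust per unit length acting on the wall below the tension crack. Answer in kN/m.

K_a = 0.2194; √K_a = 0.4684.
Tension-crack depth z_c = 2c/(γ√K_a) = 2×10.2/(16.9×0.4684) = 2.577 m.
σ_a at base = K_a γ H − 2c√K_a = 0.2194×16.9×9.0 − 2×10.2×0.4684 = 23.82 kPa.
P_a = ½ × 23.82 × (H − z_c) = 0.5×23.82×6.423 = 76.50 kN/m.

76.5 kN/m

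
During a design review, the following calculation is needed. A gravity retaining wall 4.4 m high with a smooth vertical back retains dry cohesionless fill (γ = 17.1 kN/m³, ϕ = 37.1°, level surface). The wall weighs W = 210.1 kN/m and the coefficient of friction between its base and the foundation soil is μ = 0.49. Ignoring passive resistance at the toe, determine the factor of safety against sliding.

K_a = tan²(45° − 37.1°/2) = 0.2475.
P_a = ½K_aγH² = 0.5×0.2475×17.1×4.4² = 40.97 kN/m, acting at H/3 = 1.467 m above the base.
FS_sliding = μW / P_a = 0.49×210.1 / 40.97 = 2.513.

2.51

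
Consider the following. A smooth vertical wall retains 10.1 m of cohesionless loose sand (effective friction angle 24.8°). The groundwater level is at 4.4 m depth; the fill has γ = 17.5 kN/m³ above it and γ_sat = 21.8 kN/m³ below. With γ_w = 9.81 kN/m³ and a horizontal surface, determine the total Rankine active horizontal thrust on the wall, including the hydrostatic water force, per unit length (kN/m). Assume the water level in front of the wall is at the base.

K_a = tan²(45° − φ/2) = 0.4090.
γ' = 21.8 − 9.81 = 11.99 kN/m³. Depth below WT = 5.7 m.
σ'_h at WT = K_a γ d_w = 31.49 kPa; at base = 31.49 + K_a γ' × 5.7 = 59.44 kPa.
P₁ (0–4.4 m) = ½×31.49×4.4 = 69.28. P₂ (4.4–10.1 m) = ½(31.49+59.44)×5.7 = 259.2.
P_w = ½ γ_w h₂² = 0.5×9.81×5.7² = 159.4. Total = 69.28+259.2+159.4 = 487.8 kN/m.

488 kN/m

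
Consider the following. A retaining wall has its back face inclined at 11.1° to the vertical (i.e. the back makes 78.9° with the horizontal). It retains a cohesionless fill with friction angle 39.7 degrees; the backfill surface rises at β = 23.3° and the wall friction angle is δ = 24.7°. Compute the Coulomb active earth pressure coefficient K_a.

K_a = sin²(α+φ) / [sin²α · sin(α−δ) · (1 + √{sin(φ+δ)sin(φ−β) / (sin(α−δ)sin(α+β))})²].
With α = 78.9°, φ = 39.7°, δ = 24.7°, β = 23.3°: K_a = 0.4021.

0.402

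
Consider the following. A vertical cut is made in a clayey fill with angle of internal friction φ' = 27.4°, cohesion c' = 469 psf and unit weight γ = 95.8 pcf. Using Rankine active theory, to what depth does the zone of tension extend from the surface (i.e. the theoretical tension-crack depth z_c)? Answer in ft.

K_a = tan²(45° − 27.4°/2) = 0.3697; √K_a = 0.6080.
The active pressure is zero where K_a γ z = 2c√K_a, so z_c = 2c/(γ√K_a) = 2×469/(95.8×0.6080) = 16.10 ft.

16.1 ft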